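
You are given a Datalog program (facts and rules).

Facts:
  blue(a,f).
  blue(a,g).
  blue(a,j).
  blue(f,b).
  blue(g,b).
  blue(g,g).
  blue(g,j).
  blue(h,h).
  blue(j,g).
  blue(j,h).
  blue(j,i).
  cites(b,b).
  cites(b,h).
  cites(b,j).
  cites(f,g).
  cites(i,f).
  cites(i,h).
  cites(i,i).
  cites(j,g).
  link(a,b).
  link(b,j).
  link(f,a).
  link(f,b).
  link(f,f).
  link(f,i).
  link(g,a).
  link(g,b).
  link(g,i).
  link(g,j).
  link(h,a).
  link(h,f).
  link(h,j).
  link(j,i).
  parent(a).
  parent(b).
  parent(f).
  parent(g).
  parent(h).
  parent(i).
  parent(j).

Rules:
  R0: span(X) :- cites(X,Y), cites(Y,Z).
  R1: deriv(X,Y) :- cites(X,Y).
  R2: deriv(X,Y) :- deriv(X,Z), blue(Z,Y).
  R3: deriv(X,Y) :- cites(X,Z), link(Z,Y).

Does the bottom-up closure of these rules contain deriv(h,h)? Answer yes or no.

no

round 1: derive deriv(b,b) via R1 from cites(b,b)
round 1: derive deriv(b,h) via R1 from cites(b,h)
round 1: derive deriv(b,j) via R1 from cites(b,j)
round 1: derive deriv(f,g) via R1 from cites(f,g)
round 1: derive deriv(i,f) via R1 from cites(i,f)
round 1: derive deriv(i,h) via R1 from cites(i,h)
round 1: derive deriv(i,i) via R1 from cites(i,i)
round 1: derive deriv(j,g) via R1 from cites(j,g)
round 1: derive deriv(b,a) via R3 from cites(b,h), link(h,a)
round 1: derive deriv(b,f) via R3 from cites(b,h), link(h,f)
round 1: derive deriv(b,i) via R3 from cites(b,j), link(j,i)
round 1: derive deriv(f,a) via R3 from cites(f,g), link(g,a)
round 1: derive deriv(f,b) via R3 from cites(f,g), link(g,b)
round 1: derive deriv(f,i) via R3 from cites(f,g), link(g,i)
round 1: derive deriv(f,j) via R3 from cites(f,g), link(g,j)
round 1: derive deriv(i,a) via R3 from cites(i,f), link(f,a)
round 1: derive deriv(i,b) via R3 from cites(i,f), link(f,b)
round 1: derive deriv(i,j) via R3 from cites(i,h), link(h,j)
round 1: derive deriv(j,a) via R3 from cites(j,g), link(g,a)
round 1: derive deriv(j,b) via R3 from cites(j,g), link(g,b)
round 1: derive deriv(j,i) via R3 from cites(j,g), link(g,i)
round 1: derive deriv(j,j) via R3 from cites(j,g), link(g,j)
round 2: derive deriv(b,g) via R2 from deriv(b,a), blue(a,g)
round 2: derive deriv(f,f) via R2 from deriv(f,a), blue(a,f)
round 2: derive deriv(f,h) via R2 from deriv(f,j), blue(j,h)
round 2: derive deriv(i,g) via R2 from deriv(i,a), blue(a,g)
round 2: derive deriv(j,f) via R2 from deriv(j,a), blue(a,f)
round 2: derive deriv(j,h) via R2 from deriv(j,j), blue(j,h)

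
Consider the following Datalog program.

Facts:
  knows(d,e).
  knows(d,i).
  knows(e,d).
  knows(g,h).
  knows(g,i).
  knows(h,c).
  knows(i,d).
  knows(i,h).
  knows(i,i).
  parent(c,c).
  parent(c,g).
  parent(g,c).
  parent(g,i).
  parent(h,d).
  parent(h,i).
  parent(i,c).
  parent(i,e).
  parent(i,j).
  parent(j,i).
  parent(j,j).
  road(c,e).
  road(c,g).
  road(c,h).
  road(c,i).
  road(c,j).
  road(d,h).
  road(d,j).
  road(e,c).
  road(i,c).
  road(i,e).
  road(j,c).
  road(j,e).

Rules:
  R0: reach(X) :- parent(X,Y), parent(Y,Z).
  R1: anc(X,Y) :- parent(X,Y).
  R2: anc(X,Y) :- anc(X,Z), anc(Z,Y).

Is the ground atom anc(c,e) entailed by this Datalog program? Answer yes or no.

round 1: derive anc(c,c) via R1 from parent(c,c)
round 1: derive anc(c,g) via R1 from parent(c,g)
round 1: derive anc(g,c) via R1 from parent(g,c)
round 1: derive anc(g,i) via R1 from parent(g,i)
round 1: derive anc(h,d) via R1 from parent(h,d)
round 1: derive anc(h,i) via R1 from parent(h,i)
round 1: derive anc(i,c) via R1 from parent(i,c)
round 1: derive anc(i,e) via R1 from parent(i,e)
round 1: derive anc(i,j) via R1 from parent(i,j)
round 1: derive anc(j,i) via R1 from parent(j,i)
round 1: derive anc(j,j) via R1 from parent(j,j)
round 2: derive anc(c,i) via R2 from anc(c,g), anc(g,i)
round 2: derive anc(g,e) via R2 from anc(g,i), anc(i,e)
round 2: derive anc(g,g) via R2 from anc(g,c), anc(c,g)
round 2: derive anc(g,j) via R2 from anc(g,i), anc(i,j)
round 2: derive anc(h,c) via R2 from anc(h,i), anc(i,c)
round 2: derive anc(h,e) via R2 from anc(h,i), anc(i,e)
round 2: derive anc(h,j) via R2 from anc(h,i), anc(i,j)
round 2: derive anc(i,g) via R2 from anc(i,c), anc(c,g)
round 2: derive anc(i,i) via R2 from anc(i,j), anc(j,i)
round 2: derive anc(j,c) via R2 from anc(j,i), anc(i,c)
round 2: derive anc(j,e) via R2 from anc(j,i), anc(i,e)
round 3: derive anc(c,e) via R2 from anc(c,g), anc(g,e)
round 3: derive anc(c,j) via R2 from anc(c,g), anc(g,j)
round 3: derive anc(h,g) via R2 from anc(h,c), anc(c,g)
round 3: derive anc(j,g) via R2 from anc(j,c), anc(c,g)

yes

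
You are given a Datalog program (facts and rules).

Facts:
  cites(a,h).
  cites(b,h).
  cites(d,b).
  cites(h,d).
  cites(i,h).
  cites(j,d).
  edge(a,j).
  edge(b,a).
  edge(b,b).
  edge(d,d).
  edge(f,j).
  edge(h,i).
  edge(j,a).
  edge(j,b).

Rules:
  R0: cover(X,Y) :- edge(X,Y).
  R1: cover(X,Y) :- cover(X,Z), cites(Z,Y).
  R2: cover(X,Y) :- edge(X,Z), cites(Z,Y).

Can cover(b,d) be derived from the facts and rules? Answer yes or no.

round 1: derive cover(a,j) via R0 from edge(a,j)
round 1: derive cover(b,a) via R0 from edge(b,a)
round 1: derive cover(b,b) via R0 from edge(b,b)
round 1: derive cover(d,d) via R0 from edge(d,d)
round 1: derive cover(f,j) via R0 from edge(f,j)
round 1: derive cover(h,i) via R0 from edge(h,i)
round 1: derive cover(j,a) via R0 from edge(j,a)
round 1: derive cover(j,b) via R0 from edge(j,b)
round 1: derive cover(a,d) via R2 from edge(a,j), cites(j,d)
round 1: derive cover(b,h) via R2 from edge(b,a), cites(a,h)
round 1: derive cover(d,b) via R2 from edge(d,d), cites(d,b)
round 1: derive cover(f,d) via R2 from edge(f,j), cites(j,d)
round 1: derive cover(h,h) via R2 from edge(h,i), cites(i,h)
round 1: derive cover(j,h) via R2 from edge(j,a), cites(a,h)
round 2: derive cover(a,b) via R1 from cover(a,d), cites(d,b)
round 2: derive cover(b,d) via R1 from cover(b,h), cites(h,d)
round 2: derive cover(d,h) via R1 from cover(d,b), cites(b,h)
round 2: derive cover(f,b) via R1 from cover(f,d), cites(d,b)
round 2: derive cover(h,d) via R1 from cover(h,h), cites(h,d)
round 2: derive cover(j,d) via R1 from cover(j,h), cites(h,d)
round 3: derive cover(a,h) via R1 from cover(a,b), cites(b,h)
round 3: derive cover(f,h) via R1 from cover(f,b), cites(b,h)
round 3: derive cover(h,b) via R1 from cover(h,d), cites(d,b)

yes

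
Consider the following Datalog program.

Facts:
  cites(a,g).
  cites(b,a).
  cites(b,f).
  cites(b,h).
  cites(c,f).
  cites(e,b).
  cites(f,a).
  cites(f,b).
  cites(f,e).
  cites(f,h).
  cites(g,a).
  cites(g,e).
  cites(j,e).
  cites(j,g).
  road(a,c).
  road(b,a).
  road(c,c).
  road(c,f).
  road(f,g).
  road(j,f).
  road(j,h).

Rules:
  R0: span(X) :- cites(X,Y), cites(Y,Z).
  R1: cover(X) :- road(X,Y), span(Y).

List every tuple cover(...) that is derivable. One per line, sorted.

cover(a)
cover(b)
cover(c)
cover(f)
cover(j)

round 1: derive span(a) via R0 from cites(a,g), cites(g,a)
round 1: derive span(b) via R0 from cites(b,a), cites(a,g)
round 1: derive span(c) via R0 from cites(c,f), cites(f,a)
round 1: derive span(e) via R0 from cites(e,b), cites(b,a)
round 1: derive span(f) via R0 from cites(f,a), cites(a,g)
round 1: derive span(g) via R0 from cites(g,a), cites(a,g)
round 1: derive span(j) via R0 from cites(j,e), cites(e,b)
round 2: derive cover(a) via R1 from road(a,c), span(c)
round 2: derive cover(b) via R1 from road(b,a), span(a)
round 2: derive cover(c) via R1 from road(c,c), span(c)
round 2: derive cover(f) via R1 from road(f,g), span(g)
round 2: derive cover(j) via R1 from road(j,f), span(f)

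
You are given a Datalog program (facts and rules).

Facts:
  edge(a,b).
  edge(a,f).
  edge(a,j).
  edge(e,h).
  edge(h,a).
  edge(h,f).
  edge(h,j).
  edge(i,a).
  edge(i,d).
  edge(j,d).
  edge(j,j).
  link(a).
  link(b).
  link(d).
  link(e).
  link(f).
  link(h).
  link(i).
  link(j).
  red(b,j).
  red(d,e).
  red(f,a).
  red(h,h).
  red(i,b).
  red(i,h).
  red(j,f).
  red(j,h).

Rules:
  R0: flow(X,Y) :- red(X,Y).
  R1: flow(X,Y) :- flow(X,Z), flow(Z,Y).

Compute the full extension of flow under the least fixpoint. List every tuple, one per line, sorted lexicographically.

round 1: derive flow(b,j) via R0 from red(b,j)
round 1: derive flow(d,e) via R0 from red(d,e)
round 1: derive flow(f,a) via R0 from red(f,a)
round 1: derive flow(h,h) via R0 from red(h,h)
round 1: derive flow(i,b) via R0 from red(i,b)
round 1: derive flow(i,h) via R0 from red(i,h)
round 1: derive flow(j,f) via R0 from red(j,f)
round 1: derive flow(j,h) via R0 from red(j,h)
round 2: derive flow(b,f) via R1 from flow(b,j), flow(j,f)
round 2: derive flow(b,h) via R1 from flow(b,j), flow(j,h)
round 2: derive flow(i,j) via R1 from flow(i,b), flow(b,j)
round 2: derive flow(j,a) via R1 from flow(j,f), flow(f,a)
round 3: derive flow(b,a) via R1 from flow(b,f), flow(f,a)
round 3: derive flow(i,a) via R1 from flow(i,j), flow(j,a)
round 3: derive flow(i,f) via R1 from flow(i,b), flow(b,f)

flow(b,a)
flow(b,f)
flow(b,h)
flow(b,j)
flow(d,e)
flow(f,a)
flow(h,h)
flow(i,a)
flow(i,b)
flow(i,f)
flow(i,h)
flow(i,j)
flow(j,a)
flow(j,f)
flow(j,h)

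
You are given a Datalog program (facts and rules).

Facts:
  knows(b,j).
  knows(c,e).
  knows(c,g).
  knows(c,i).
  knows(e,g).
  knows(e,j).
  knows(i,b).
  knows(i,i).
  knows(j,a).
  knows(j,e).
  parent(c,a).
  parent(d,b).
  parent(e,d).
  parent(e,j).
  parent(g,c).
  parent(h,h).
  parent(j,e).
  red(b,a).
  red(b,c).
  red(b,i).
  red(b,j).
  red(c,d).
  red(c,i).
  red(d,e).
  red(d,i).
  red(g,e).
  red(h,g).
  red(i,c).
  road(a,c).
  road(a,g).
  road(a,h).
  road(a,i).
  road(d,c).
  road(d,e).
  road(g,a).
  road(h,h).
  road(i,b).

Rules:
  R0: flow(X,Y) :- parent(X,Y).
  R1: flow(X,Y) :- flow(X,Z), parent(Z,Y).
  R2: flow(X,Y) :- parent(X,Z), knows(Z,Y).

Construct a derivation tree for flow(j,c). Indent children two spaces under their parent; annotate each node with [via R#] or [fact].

flow(j,c)  [via R1]
  flow(j,g)  [via R2]
    parent(j,e)  [fact]
    knows(e,g)  [fact]
  parent(g,c)  [fact]

round 1: derive flow(c,a) via R0 from parent(c,a)
round 1: derive flow(d,b) via R0 from parent(d,b)
round 1: derive flow(e,d) via R0 from parent(e,d)
round 1: derive flow(e,j) via R0 from parent(e,j)
round 1: derive flow(g,c) via R0 from parent(g,c)
round 1: derive flow(h,h) via R0 from parent(h,h)
round 1: derive flow(j,e) via R0 from parent(j,e)
round 1: derive flow(d,j) via R2 from parent(d,b), knows(b,j)
round 1: derive flow(e,a) via R2 from parent(e,j), knows(j,a)
round 1: derive flow(e,e) via R2 from parent(e,j), knows(j,e)
round 1: derive flow(g,e) via R2 from parent(g,c), knows(c,e)
round 1: derive flow(g,g) via R2 from parent(g,c), knows(c,g)
round 1: derive flow(g,i) via R2 from parent(g,c), knows(c,i)
round 1: derive flow(j,g) via R2 from parent(j,e), knows(e,g)
round 1: derive flow(j,j) via R2 from parent(j,e), knows(e,j)
round 2: derive flow(d,e) via R1 from flow(d,j), parent(j,e)
round 2: derive flow(e,b) via R1 from flow(e,d), parent(d,b)
round 2: derive flow(g,a) via R1 from flow(g,c), parent(c,a)
round 2: derive flow(g,d) via R1 from flow(g,e), parent(e,d)
round 2: derive flow(g,j) via R1 from flow(g,e), parent(e,j)
round 2: derive flow(j,c) via R1 from flow(j,g), parent(g,c)
round 2: derive flow(j,d) via R1 from flow(j,e), parent(e,d)
round 3: derive flow(d,d) via R1 from flow(d,e), parent(e,d)
round 3: derive flow(g,b) via R1 from flow(g,d), parent(d,b)
round 3: derive flow(j,a) via R1 from flow(j,c), parent(c,a)
round 3: derive flow(j,b) via R1 from flow(j,d), parent(d,b)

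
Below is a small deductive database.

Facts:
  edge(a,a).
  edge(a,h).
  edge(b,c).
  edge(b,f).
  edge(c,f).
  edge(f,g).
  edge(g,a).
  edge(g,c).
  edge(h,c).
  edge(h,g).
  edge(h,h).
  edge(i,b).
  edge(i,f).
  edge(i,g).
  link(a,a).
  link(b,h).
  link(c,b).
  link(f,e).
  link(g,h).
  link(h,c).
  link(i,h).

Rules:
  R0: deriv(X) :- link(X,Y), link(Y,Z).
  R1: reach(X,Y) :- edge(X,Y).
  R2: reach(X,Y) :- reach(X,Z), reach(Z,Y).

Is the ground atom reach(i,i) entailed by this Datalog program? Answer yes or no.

round 1: derive reach(a,a) via R1 from edge(a,a)
round 1: derive reach(a,h) via R1 from edge(a,h)
round 1: derive reach(b,c) via R1 from edge(b,c)
round 1: derive reach(b,f) via R1 from edge(b,f)
round 1: derive reach(c,f) via R1 from edge(c,f)
round 1: derive reach(f,g) via R1 from edge(f,g)
round 1: derive reach(g,a) via R1 from edge(g,a)
round 1: derive reach(g,c) via R1 from edge(g,c)
round 1: derive reach(h,c) via R1 from edge(h,c)
round 1: derive reach(h,g) via R1 from edge(h,g)
round 1: derive reach(h,h) via R1 from edge(h,h)
round 1: derive reach(i,b) via R1 from edge(i,b)
round 1: derive reach(i,f) via R1 from edge(i,f)
round 1: derive reach(i,g) via R1 from edge(i,g)
round 2: derive reach(a,c) via R2 from reach(a,h), reach(h,c)
round 2: derive reach(a,g) via R2 from reach(a,h), reach(h,g)
round 2: derive reach(b,g) via R2 from reach(b,f), reach(f,g)
round 2: derive reach(c,g) via R2 from reach(c,f), reach(f,g)
round 2: derive reach(f,a) via R2 from reach(f,g), reach(g,a)
round 2: derive reach(f,c) via R2 from reach(f,g), reach(g,c)
round 2: derive reach(g,f) via R2 from reach(g,c), reach(c,f)
round 2: derive reach(g,h) via R2 from reach(g,a), reach(a,h)
round 2: derive reach(h,a) via R2 from reach(h,g), reach(g,a)
round 2: derive reach(h,f) via R2 from reach(h,c), reach(c,f)
round 2: derive reach(i,a) via R2 from reach(i,g), reach(g,a)
round 2: derive reach(i,c) via R2 from reach(i,b), reach(b,c)
round 3: derive reach(a,f) via R2 from reach(a,c), reach(c,f)
round 3: derive reach(b,a) via R2 from reach(b,f), reach(f,a)
round 3: derive reach(b,h) via R2 from reach(b,g), reach(g,h)
round 3: derive reach(c,a) via R2 from reach(c,f), reach(f,a)
round 3: derive reach(c,c) via R2 from reach(c,f), reach(f,c)
round 3: derive reach(c,h) via R2 from reach(c,g), reach(g,h)
round 3: derive reach(f,f) via R2 from reach(f,c), reach(c,f)
round 3: derive reach(f,h) via R2 from reach(f,a), reach(a,h)
round 3: derive reach(g,g) via R2 from reach(g,a), reach(a,g)
round 3: derive reach(i,h) via R2 from reach(i,a), reach(a,h)

no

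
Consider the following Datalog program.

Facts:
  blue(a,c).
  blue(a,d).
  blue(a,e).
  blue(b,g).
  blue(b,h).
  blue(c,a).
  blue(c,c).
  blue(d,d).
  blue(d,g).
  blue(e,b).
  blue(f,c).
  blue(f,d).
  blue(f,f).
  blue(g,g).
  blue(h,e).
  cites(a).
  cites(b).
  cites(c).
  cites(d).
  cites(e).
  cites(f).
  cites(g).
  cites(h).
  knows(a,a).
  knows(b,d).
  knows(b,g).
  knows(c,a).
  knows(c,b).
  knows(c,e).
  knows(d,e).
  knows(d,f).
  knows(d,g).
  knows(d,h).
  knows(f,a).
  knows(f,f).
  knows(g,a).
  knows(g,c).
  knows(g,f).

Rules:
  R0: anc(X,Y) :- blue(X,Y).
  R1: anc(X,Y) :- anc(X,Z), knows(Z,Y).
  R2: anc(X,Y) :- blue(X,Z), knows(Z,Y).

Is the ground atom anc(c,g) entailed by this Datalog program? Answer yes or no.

round 1: derive anc(a,c) via R0 from blue(a,c)
round 1: derive anc(a,d) via R0 from blue(a,d)
round 1: derive anc(a,e) via R0 from blue(a,e)
round 1: derive anc(b,g) via R0 from blue(b,g)
round 1: derive anc(b,h) via R0 from blue(b,h)
round 1: derive anc(c,a) via R0 from blue(c,a)
round 1: derive anc(c,c) via R0 from blue(c,c)
round 1: derive anc(d,d) via R0 from blue(d,d)
round 1: derive anc(d,g) via R0 from blue(d,g)
round 1: derive anc(e,b) via R0 from blue(e,b)
round 1: derive anc(f,c) via R0 from blue(f,c)
round 1: derive anc(f,d) via R0 from blue(f,d)
round 1: derive anc(f,f) via R0 from blue(f,f)
round 1: derive anc(g,g) via R0 from blue(g,g)
round 1: derive anc(h,e) via R0 from blue(h,e)
round 1: derive anc(a,a) via R2 from blue(a,c), knows(c,a)
round 1: derive anc(a,b) via R2 from blue(a,c), knows(c,b)
round 1: derive anc(a,f) via R2 from blue(a,d), knows(d,f)
round 1: derive anc(a,g) via R2 from blue(a,d), knows(d,g)
round 1: derive anc(a,h) via R2 from blue(a,d), knows(d,h)
round 1: derive anc(b,a) via R2 from blue(b,g), knows(g,a)
round 1: derive anc(b,c) via R2 from blue(b,g), knows(g,c)
round 1: derive anc(b,f) via R2 from blue(b,g), knows(g,f)
round 1: derive anc(c,b) via R2 from blue(c,c), knows(c,b)
round 1: derive anc(c,e) via R2 from blue(c,c), knows(c,e)
round 1: derive anc(d,a) via R2 from blue(d,g), knows(g,a)
round 1: derive anc(d,c) via R2 from blue(d,g), knows(g,c)
round 1: derive anc(d,e) via R2 from blue(d,d), knows(d,e)
round 1: derive anc(d,f) via R2 from blue(d,d), knows(d,f)
round 1: derive anc(d,h) via R2 from blue(d,d), knows(d,h)
round 1: derive anc(e,d) via R2 from blue(e,b), knows(b,d)
round 1: derive anc(e,g) via R2 from blue(e,b), knows(b,g)
round 1: derive anc(f,a) via R2 from blue(f,c), knows(c,a)
round 1: derive anc(f,b) via R2 from blue(f,c), knows(c,b)
round 1: derive anc(f,e) via R2 from blue(f,c), knows(c,e)
round 1: derive anc(f,g) via R2 from blue(f,d), knows(d,g)
round 1: derive anc(f,h) via R2 from blue(f,d), knows(d,h)
round 1: derive anc(g,a) via R2 from blue(g,g), knows(g,a)
round 1: derive anc(g,c) via R2 from blue(g,g), knows(g,c)
round 1: derive anc(g,f) via R2 from blue(g,g), knows(g,f)
round 2: derive anc(b,b) via R1 from anc(b,c), knows(c,b)
round 2: derive anc(b,e) via R1 from anc(b,c), knows(c,e)
round 2: derive anc(c,d) via R1 from anc(c,b), knows(b,d)
round 2: derive anc(c,g) via R1 from anc(c,b), knows(b,g)
round 2: derive anc(d,b) via R1 from anc(d,c), knows(c,b)
round 2: derive anc(e,a) via R1 from anc(e,g), knows(g,a)
round 2: derive anc(e,c) via R1 from anc(e,g), knows(g,c)
round 2: derive anc(e,e) via R1 from anc(e,d), knows(d,e)
round 2: derive anc(e,f) via R1 from anc(e,d), knows(d,f)
round 2: derive anc(e,h) via R1 from anc(e,d), knows(d,h)
round 2: derive anc(g,b) via R1 from anc(g,c), knows(c,b)
round 2: derive anc(g,e) via R1 from anc(g,c), knows(c,e)
round 3: derive anc(b,d) via R1 from anc(b,b), knows(b,d)
round 3: derive anc(c,f) via R1 from anc(c,d), knows(d,f)
round 3: derive anc(c,h) via R1 from anc(c,d), knows(d,h)
round 3: derive anc(g,d) via R1 from anc(g,b), knows(b,d)
round 4: derive anc(g,h) via R1 from anc(g,d), knows(d,h)

yes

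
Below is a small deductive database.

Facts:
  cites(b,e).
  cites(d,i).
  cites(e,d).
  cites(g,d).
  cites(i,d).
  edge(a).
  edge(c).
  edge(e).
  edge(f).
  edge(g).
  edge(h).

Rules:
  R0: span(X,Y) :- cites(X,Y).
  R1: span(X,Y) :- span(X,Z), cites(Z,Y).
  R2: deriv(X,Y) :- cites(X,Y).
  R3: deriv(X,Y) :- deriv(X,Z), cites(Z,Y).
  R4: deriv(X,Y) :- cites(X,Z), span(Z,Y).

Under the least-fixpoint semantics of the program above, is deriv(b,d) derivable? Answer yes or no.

round 1: derive span(b,e) via R0 from cites(b,e)
round 1: derive span(d,i) via R0 from cites(d,i)
round 1: derive span(e,d) via R0 from cites(e,d)
round 1: derive span(g,d) via R0 from cites(g,d)
round 1: derive span(i,d) via R0 from cites(i,d)
round 1: derive deriv(b,e) via R2 from cites(b,e)
round 1: derive deriv(d,i) via R2 from cites(d,i)
round 1: derive deriv(e,d) via R2 from cites(e,d)
round 1: derive deriv(g,d) via R2 from cites(g,d)
round 1: derive deriv(i,d) via R2 from cites(i,d)
round 2: derive span(b,d) via R1 from span(b,e), cites(e,d)
round 2: derive span(d,d) via R1 from span(d,i), cites(i,d)
round 2: derive span(e,i) via R1 from span(e,d), cites(d,i)
round 2: derive span(g,i) via R1 from span(g,d), cites(d,i)
round 2: derive span(i,i) via R1 from span(i,d), cites(d,i)
round 2: derive deriv(b,d) via R3 from deriv(b,e), cites(e,d)
round 2: derive deriv(d,d) via R3 from deriv(d,i), cites(i,d)
round 2: derive deriv(e,i) via R3 from deriv(e,d), cites(d,i)
round 2: derive deriv(g,i) via R3 from deriv(g,d), cites(d,i)
round 2: derive deriv(i,i) via R3 from deriv(i,d), cites(d,i)
round 3: derive span(b,i) via R1 from span(b,d), cites(d,i)
round 3: derive deriv(b,i) via R3 from deriv(b,d), cites(d,i)

yes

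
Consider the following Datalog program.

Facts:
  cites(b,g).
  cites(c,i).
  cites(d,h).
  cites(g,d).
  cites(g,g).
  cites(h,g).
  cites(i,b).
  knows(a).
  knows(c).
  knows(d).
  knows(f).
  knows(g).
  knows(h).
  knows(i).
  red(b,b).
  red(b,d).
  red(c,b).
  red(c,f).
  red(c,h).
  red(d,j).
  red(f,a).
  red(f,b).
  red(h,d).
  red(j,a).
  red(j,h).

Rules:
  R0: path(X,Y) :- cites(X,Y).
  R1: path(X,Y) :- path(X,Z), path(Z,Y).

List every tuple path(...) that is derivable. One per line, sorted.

path(b,d)
path(b,g)
path(b,h)
path(c,b)
path(c,d)
path(c,g)
path(c,h)
path(c,i)
path(d,d)
path(d,g)
path(d,h)
path(g,d)
path(g,g)
path(g,h)
path(h,d)
path(h,g)
path(h,h)
path(i,b)
path(i,d)
path(i,g)
path(i,h)

round 1: derive path(b,g) via R0 from cites(b,g)
round 1: derive path(c,i) via R0 from cites(c,i)
round 1: derive path(d,h) via R0 from cites(d,h)
round 1: derive path(g,d) via R0 from cites(g,d)
round 1: derive path(g,g) via R0 from cites(g,g)
round 1: derive path(h,g) via R0 from cites(h,g)
round 1: derive path(i,b) via R0 from cites(i,b)
round 2: derive path(b,d) via R1 from path(b,g), path(g,d)
round 2: derive path(c,b) via R1 from path(c,i), path(i,b)
round 2: derive path(d,g) via R1 from path(d,h), path(h,g)
round 2: derive path(g,h) via R1 from path(g,d), path(d,h)
round 2: derive path(h,d) via R1 from path(h,g), path(g,d)
round 2: derive path(i,g) via R1 from path(i,b), path(b,g)
round 3: derive path(b,h) via R1 from path(b,d), path(d,h)
round 3: derive path(c,d) via R1 from path(c,b), path(b,d)
round 3: derive path(c,g) via R1 from path(c,b), path(b,g)
round 3: derive path(d,d) via R1 from path(d,g), path(g,d)
round 3: derive path(h,h) via R1 from path(h,d), path(d,h)
round 3: derive path(i,d) via R1 from path(i,b), path(b,d)
round 3: derive path(i,h) via R1 from path(i,g), path(g,h)
round 4: derive path(c,h) via R1 from path(c,b), path(b,h)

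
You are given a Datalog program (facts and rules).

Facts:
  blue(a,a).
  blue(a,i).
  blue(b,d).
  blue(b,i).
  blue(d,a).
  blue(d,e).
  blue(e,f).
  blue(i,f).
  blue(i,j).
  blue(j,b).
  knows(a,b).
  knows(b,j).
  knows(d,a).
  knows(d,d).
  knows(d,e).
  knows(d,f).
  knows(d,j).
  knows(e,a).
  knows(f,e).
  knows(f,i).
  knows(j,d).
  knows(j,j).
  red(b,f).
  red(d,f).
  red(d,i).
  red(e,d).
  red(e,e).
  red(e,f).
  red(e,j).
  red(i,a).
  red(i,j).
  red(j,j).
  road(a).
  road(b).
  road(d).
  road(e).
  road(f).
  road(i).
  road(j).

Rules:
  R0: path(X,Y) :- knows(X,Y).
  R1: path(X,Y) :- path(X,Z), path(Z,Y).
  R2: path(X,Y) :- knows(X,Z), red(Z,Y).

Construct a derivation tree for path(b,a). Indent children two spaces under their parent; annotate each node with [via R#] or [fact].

path(b,a)  [via R1]
  path(b,d)  [via R1]
    path(b,j)  [via R0]
      knows(b,j)  [fact]
    path(j,d)  [via R0]
      knows(j,d)  [fact]
  path(d,a)  [via R0]
    knows(d,a)  [fact]

round 1: derive path(a,b) via R0 from knows(a,b)
round 1: derive path(b,j) via R0 from knows(b,j)
round 1: derive path(d,a) via R0 from knows(d,a)
round 1: derive path(d,d) via R0 from knows(d,d)
round 1: derive path(d,e) via R0 from knows(d,e)
round 1: derive path(d,f) via R0 from knows(d,f)
round 1: derive path(d,j) via R0 from knows(d,j)
round 1: derive path(e,a) via R0 from knows(e,a)
round 1: derive path(f,e) via R0 from knows(f,e)
round 1: derive path(f,i) via R0 from knows(f,i)
round 1: derive path(j,d) via R0 from knows(j,d)
round 1: derive path(j,j) via R0 from knows(j,j)
round 1: derive path(a,f) via R2 from knows(a,b), red(b,f)
round 1: derive path(d,i) via R2 from knows(d,d), red(d,i)
round 1: derive path(f,a) via R2 from knows(f,i), red(i,a)
round 1: derive path(f,d) via R2 from knows(f,e), red(e,d)
round 1: derive path(f,f) via R2 from knows(f,e), red(e,f)
round 1: derive path(f,j) via R2 from knows(f,e), red(e,j)
round 1: derive path(j,f) via R2 from knows(j,d), red(d,f)
round 1: derive path(j,i) via R2 from knows(j,d), red(d,i)
round 2: derive path(a,a) via R1 from path(a,f), path(f,a)
round 2: derive path(a,d) via R1 from path(a,f), path(f,d)
round 2: derive path(a,e) via R1 from path(a,f), path(f,e)
round 2: derive path(a,i) via R1 from path(a,f), path(f,i)
round 2: derive path(a,j) via R1 from path(a,b), path(b,j)
round 2: derive path(b,d) via R1 from path(b,j), path(j,d)
round 2: derive path(b,f) via R1 from path(b,j), path(j,f)
round 2: derive path(b,i) via R1 from path(b,j), path(j,i)
round 2: derive path(d,b) via R1 from path(d,a), path(a,b)
round 2: derive path(e,b) via R1 from path(e,a), path(a,b)
round 2: derive path(e,f) via R1 from path(e,a), path(a,f)
round 2: derive path(f,b) via R1 from path(f,a), path(a,b)
round 2: derive path(j,a) via R1 from path(j,d), path(d,a)
round 2: derive path(j,e) via R1 from path(j,d), path(d,e)
round 3: derive path(b,a) via R1 from path(b,d), path(d,a)
round 3: derive path(b,b) via R1 from path(b,d), path(d,b)
round 3: derive path(b,e) via R1 from path(b,d), path(d,e)
round 3: derive path(e,d) via R1 from path(e,a), path(a,d)
round 3: derive path(e,e) via R1 from path(e,a), path(a,e)
round 3: derive path(e,i) via R1 from path(e,a), path(a,i)
round 3: derive path(e,j) via R1 from path(e,a), path(a,j)
round 3: derive path(j,b) via R1 from path(j,a), path(a,b)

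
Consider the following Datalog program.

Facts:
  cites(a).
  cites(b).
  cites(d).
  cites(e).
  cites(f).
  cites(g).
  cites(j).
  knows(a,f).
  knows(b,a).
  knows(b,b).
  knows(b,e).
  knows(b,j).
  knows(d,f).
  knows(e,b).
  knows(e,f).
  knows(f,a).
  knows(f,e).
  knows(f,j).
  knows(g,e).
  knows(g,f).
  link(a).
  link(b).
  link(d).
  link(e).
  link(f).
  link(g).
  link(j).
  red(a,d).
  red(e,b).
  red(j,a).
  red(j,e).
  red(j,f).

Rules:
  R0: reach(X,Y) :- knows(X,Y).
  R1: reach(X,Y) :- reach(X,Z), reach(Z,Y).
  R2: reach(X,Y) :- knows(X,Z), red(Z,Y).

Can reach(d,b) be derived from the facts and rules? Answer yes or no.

yes

round 1: derive reach(a,f) via R0 from knows(a,f)
round 1: derive reach(b,a) via R0 from knows(b,a)
round 1: derive reach(b,b) via R0 from knows(b,b)
round 1: derive reach(b,e) via R0 from knows(b,e)
round 1: derive reach(b,j) via R0 from knows(b,j)
round 1: derive reach(d,f) via R0 from knows(d,f)
round 1: derive reach(e,b) via R0 from knows(e,b)
round 1: derive reach(e,f) via R0 from knows(e,f)
round 1: derive reach(f,a) via R0 from knows(f,a)
round 1: derive reach(f,e) via R0 from knows(f,e)
round 1: derive reach(f,j) via R0 from knows(f,j)
round 1: derive reach(g,e) via R0 from knows(g,e)
round 1: derive reach(g,f) via R0 from knows(g,f)
round 1: derive reach(b,d) via R2 from knows(b,a), red(a,d)
round 1: derive reach(b,f) via R2 from knows(b,j), red(j,f)
round 1: derive reach(f,b) via R2 from knows(f,e), red(e,b)
round 1: derive reach(f,d) via R2 from knows(f,a), red(a,d)
round 1: derive reach(f,f) via R2 from knows(f,j), red(j,f)
round 1: derive reach(g,b) via R2 from knows(g,e), red(e,b)
round 2: derive reach(a,a) via R1 from reach(a,f), reach(f,a)
round 2: derive reach(a,b) via R1 from reach(a,f), reach(f,b)
round 2: derive reach(a,d) via R1 from reach(a,f), reach(f,d)
round 2: derive reach(a,e) via R1 from reach(a,f), reach(f,e)
round 2: derive reach(a,j) via R1 from reach(a,f), reach(f,j)
round 2: derive reach(d,a) via R1 from reach(d,f), reach(f,a)
round 2: derive reach(d,b) via R1 from reach(d,f), reach(f,b)
round 2: derive reach(d,d) via R1 from reach(d,f), reach(f,d)
round 2: derive reach(d,e) via R1 from reach(d,f), reach(f,e)
round 2: derive reach(d,j) via R1 from reach(d,f), reach(f,j)
round 2: derive reach(e,a) via R1 from reach(e,b), reach(b,a)
round 2: derive reach(e,d) via R1 from reach(e,b), reach(b,d)
round 2: derive reach(e,e) via R1 from reach(e,b), reach(b,e)
round 2: derive reach(e,j) via R1 from reach(e,b), reach(b,j)
round 2: derive reach(g,a) via R1 from reach(g,b), reach(b,a)
round 2: derive reach(g,d) via R1 from reach(g,b), reach(b,d)
round 2: derive reach(g,j) via R1 from reach(g,b), reach(b,j)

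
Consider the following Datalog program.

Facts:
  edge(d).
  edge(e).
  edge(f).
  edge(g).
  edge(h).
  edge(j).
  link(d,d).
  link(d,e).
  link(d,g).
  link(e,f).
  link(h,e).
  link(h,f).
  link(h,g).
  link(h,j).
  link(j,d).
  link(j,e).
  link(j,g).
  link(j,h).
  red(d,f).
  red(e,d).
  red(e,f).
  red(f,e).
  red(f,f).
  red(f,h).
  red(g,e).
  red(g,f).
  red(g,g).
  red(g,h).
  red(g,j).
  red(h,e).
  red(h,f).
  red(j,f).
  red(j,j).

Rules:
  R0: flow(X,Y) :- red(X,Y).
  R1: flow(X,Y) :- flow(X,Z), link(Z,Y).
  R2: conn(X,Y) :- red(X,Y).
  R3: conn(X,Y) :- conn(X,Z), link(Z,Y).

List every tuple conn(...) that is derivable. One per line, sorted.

conn(d,f)
conn(e,d)
conn(e,e)
conn(e,f)
conn(e,g)
conn(f,d)
conn(f,e)
conn(f,f)
conn(f,g)
conn(f,h)
conn(f,j)
conn(g,d)
conn(g,e)
conn(g,f)
conn(g,g)
conn(g,h)
conn(g,j)
conn(h,e)
conn(h,f)
conn(j,d)
conn(j,e)
conn(j,f)
conn(j,g)
conn(j,h)
conn(j,j)

round 1: derive conn(d,f) via R2 from red(d,f)
round 1: derive conn(e,d) via R2 from red(e,d)
round 1: derive conn(e,f) via R2 from red(e,f)
round 1: derive conn(f,e) via R2 from red(f,e)
round 1: derive conn(f,f) via R2 from red(f,f)
round 1: derive conn(f,h) via R2 from red(f,h)
round 1: derive conn(g,e) via R2 from red(g,e)
round 1: derive conn(g,f) via R2 from red(g,f)
round 1: derive conn(g,g) via R2 from red(g,g)
round 1: derive conn(g,h) via R2 from red(g,h)
round 1: derive conn(g,j) via R2 from red(g,j)
round 1: derive conn(h,e) via R2 from red(h,e)
round 1: derive conn(h,f) via R2 from red(h,f)
round 1: derive conn(j,f) via R2 from red(j,f)
round 1: derive conn(j,j) via R2 from red(j,j)
round 2: derive conn(e,e) via R3 from conn(e,d), link(d,e)
round 2: derive conn(e,g) via R3 from conn(e,d), link(d,g)
round 2: derive conn(f,g) via R3 from conn(f,h), link(h,g)
round 2: derive conn(f,j) via R3 from conn(f,h), link(h,j)
round 2: derive conn(g,d) via R3 from conn(g,j), link(j,d)
round 2: derive conn(j,d) via R3 from conn(j,j), link(j,d)
round 2: derive conn(j,e) via R3 from conn(j,j), link(j,e)
round 2: derive conn(j,g) via R3 from conn(j,j), link(j,g)
round 2: derive conn(j,h) via R3 from conn(j,j), link(j,h)
round 3: derive conn(f,d) via R3 from conn(f,j), link(j,d)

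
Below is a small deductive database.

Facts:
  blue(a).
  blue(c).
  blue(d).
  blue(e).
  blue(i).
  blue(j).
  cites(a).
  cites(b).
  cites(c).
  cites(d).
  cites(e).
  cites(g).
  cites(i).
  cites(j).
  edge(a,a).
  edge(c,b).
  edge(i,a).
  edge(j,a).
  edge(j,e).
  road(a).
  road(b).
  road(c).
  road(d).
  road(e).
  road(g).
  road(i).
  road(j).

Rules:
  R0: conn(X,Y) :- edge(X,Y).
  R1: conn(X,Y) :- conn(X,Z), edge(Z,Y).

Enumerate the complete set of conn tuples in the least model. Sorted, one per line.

round 1: derive conn(a,a) via R0 from edge(a,a)
round 1: derive conn(c,b) via R0 from edge(c,b)
round 1: derive conn(i,a) via R0 from edge(i,a)
round 1: derive conn(j,a) via R0 from edge(j,a)
round 1: derive conn(j,e) via R0 from edge(j,e)

conn(a,a)
conn(c,b)
conn(i,a)
conn(j,a)
conn(j,e)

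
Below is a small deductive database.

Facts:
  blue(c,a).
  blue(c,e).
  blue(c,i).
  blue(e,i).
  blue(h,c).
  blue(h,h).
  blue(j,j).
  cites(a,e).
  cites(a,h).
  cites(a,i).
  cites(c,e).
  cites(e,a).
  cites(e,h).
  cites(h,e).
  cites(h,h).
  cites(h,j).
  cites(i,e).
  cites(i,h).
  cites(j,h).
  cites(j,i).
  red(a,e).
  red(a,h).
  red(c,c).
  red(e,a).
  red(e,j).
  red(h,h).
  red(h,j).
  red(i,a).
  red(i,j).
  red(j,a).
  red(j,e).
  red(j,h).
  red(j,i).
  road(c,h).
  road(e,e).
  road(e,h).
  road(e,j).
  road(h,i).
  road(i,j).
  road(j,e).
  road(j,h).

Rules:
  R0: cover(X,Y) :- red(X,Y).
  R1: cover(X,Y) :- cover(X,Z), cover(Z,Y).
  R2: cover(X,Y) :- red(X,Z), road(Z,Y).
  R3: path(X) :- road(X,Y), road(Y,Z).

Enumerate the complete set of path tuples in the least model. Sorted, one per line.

round 1: derive path(c) via R3 from road(c,h), road(h,i)
round 1: derive path(e) via R3 from road(e,e), road(e,e)
round 1: derive path(h) via R3 from road(h,i), road(i,j)
round 1: derive path(i) via R3 from road(i,j), road(j,e)
round 1: derive path(j) via R3 from road(j,e), road(e,e)

path(c)
path(e)
path(h)
path(i)
path(j)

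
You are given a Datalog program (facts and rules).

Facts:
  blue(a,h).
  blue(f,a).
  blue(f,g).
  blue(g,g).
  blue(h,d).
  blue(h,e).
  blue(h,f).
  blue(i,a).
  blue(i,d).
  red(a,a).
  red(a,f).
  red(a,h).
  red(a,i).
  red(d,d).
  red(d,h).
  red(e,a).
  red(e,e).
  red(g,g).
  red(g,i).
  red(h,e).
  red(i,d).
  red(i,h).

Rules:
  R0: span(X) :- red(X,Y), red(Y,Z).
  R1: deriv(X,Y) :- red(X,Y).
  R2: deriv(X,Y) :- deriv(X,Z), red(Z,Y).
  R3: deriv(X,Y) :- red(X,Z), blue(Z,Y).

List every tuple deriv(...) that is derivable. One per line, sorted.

deriv(a,a)
deriv(a,d)
deriv(a,e)
deriv(a,f)
deriv(a,g)
deriv(a,h)
deriv(a,i)
deriv(d,a)
deriv(d,d)
deriv(d,e)
deriv(d,f)
deriv(d,h)
deriv(d,i)
deriv(e,a)
deriv(e,d)
deriv(e,e)
deriv(e,f)
deriv(e,h)
deriv(e,i)
deriv(g,a)
deriv(g,d)
deriv(g,e)
deriv(g,f)
deriv(g,g)
deriv(g,h)
deriv(g,i)
deriv(h,a)
deriv(h,d)
deriv(h,e)
deriv(h,f)
deriv(h,h)
deriv(h,i)
deriv(i,a)
deriv(i,d)
deriv(i,e)
deriv(i,f)
deriv(i,h)
deriv(i,i)

round 1: derive deriv(a,a) via R1 from red(a,a)
round 1: derive deriv(a,f) via R1 from red(a,f)
round 1: derive deriv(a,h) via R1 from red(a,h)
round 1: derive deriv(a,i) via R1 from red(a,i)
round 1: derive deriv(d,d) via R1 from red(d,d)
round 1: derive deriv(d,h) via R1 from red(d,h)
round 1: derive deriv(e,a) via R1 from red(e,a)
round 1: derive deriv(e,e) via R1 from red(e,e)
round 1: derive deriv(g,g) via R1 from red(g,g)
round 1: derive deriv(g,i) via R1 from red(g,i)
round 1: derive deriv(h,e) via R1 from red(h,e)
round 1: derive deriv(i,d) via R1 from red(i,d)
round 1: derive deriv(i,h) via R1 from red(i,h)
round 1: derive deriv(a,d) via R3 from red(a,h), blue(h,d)
round 1: derive deriv(a,e) via R3 from red(a,h), blue(h,e)
round 1: derive deriv(a,g) via R3 from red(a,f), blue(f,g)
round 1: derive deriv(d,e) via R3 from red(d,h), blue(h,e)
round 1: derive deriv(d,f) via R3 from red(d,h), blue(h,f)
round 1: derive deriv(e,h) via R3 from red(e,a), blue(a,h)
round 1: derive deriv(g,a) via R3 from red(g,i), blue(i,a)
round 1: derive deriv(g,d) via R3 from red(g,i), blue(i,d)
round 1: derive deriv(i,e) via R3 from red(i,h), blue(h,e)
round 1: derive deriv(i,f) via R3 from red(i,h), blue(h,f)
round 2: derive deriv(d,a) via R2 from deriv(d,e), red(e,a)
round 2: derive deriv(e,f) via R2 from deriv(e,a), red(a,f)
round 2: derive deriv(e,i) via R2 from deriv(e,a), red(a,i)
round 2: derive deriv(g,f) via R2 from deriv(g,a), red(a,f)
round 2: derive deriv(g,h) via R2 from deriv(g,a), red(a,h)
round 2: derive deriv(h,a) via R2 from deriv(h,e), red(e,a)
round 2: derive deriv(i,a) via R2 from deriv(i,e), red(e,a)
round 3: derive deriv(d,i) via R2 from deriv(d,a), red(a,i)
round 3: derive deriv(e,d) via R2 from deriv(e,i), red(i,d)
round 3: derive deriv(g,e) via R2 from deriv(g,h), red(h,e)
round 3: derive deriv(h,f) via R2 from deriv(h,a), red(a,f)
round 3: derive deriv(h,h) via R2 from deriv(h,a), red(a,h)
round 3: derive deriv(h,i) via R2 from deriv(h,a), red(a,i)
round 3: derive deriv(i,i) via R2 from deriv(i,a), red(a,i)
round 4: derive deriv(h,d) via R2 from deriv(h,i), red(i,d)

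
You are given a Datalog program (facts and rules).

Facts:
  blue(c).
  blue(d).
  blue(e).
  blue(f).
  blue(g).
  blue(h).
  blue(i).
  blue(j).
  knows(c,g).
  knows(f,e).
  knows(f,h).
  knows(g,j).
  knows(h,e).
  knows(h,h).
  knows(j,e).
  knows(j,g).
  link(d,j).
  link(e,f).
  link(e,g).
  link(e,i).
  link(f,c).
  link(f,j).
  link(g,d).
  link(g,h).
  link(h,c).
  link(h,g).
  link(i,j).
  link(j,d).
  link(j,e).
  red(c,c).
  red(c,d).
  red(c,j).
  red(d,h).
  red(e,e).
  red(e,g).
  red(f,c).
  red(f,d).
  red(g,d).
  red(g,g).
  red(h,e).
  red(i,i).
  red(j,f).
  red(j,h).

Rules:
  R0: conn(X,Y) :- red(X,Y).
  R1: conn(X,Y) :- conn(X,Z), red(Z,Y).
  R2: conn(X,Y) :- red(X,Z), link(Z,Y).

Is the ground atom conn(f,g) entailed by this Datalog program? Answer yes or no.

round 1: derive conn(c,c) via R0 from red(c,c)
round 1: derive conn(c,d) via R0 from red(c,d)
round 1: derive conn(c,j) via R0 from red(c,j)
round 1: derive conn(d,h) via R0 from red(d,h)
round 1: derive conn(e,e) via R0 from red(e,e)
round 1: derive conn(e,g) via R0 from red(e,g)
round 1: derive conn(f,c) via R0 from red(f,c)
round 1: derive conn(f,d) via R0 from red(f,d)
round 1: derive conn(g,d) via R0 from red(g,d)
round 1: derive conn(g,g) via R0 from red(g,g)
round 1: derive conn(h,e) via R0 from red(h,e)
round 1: derive conn(i,i) via R0 from red(i,i)
round 1: derive conn(j,f) via R0 from red(j,f)
round 1: derive conn(j,h) via R0 from red(j,h)
round 1: derive conn(c,e) via R2 from red(c,j), link(j,e)
round 1: derive conn(d,c) via R2 from red(d,h), link(h,c)
round 1: derive conn(d,g) via R2 from red(d,h), link(h,g)
round 1: derive conn(e,d) via R2 from red(e,g), link(g,d)
round 1: derive conn(e,f) via R2 from red(e,e), link(e,f)
round 1: derive conn(e,h) via R2 from red(e,g), link(g,h)
round 1: derive conn(e,i) via R2 from red(e,e), link(e,i)
round 1: derive conn(f,j) via R2 from red(f,d), link(d,j)
round 1: derive conn(g,h) via R2 from red(g,g), link(g,h)
round 1: derive conn(g,j) via R2 from red(g,d), link(d,j)
round 1: derive conn(h,f) via R2 from red(h,e), link(e,f)
round 1: derive conn(h,g) via R2 from red(h,e), link(e,g)
round 1: derive conn(h,i) via R2 from red(h,e), link(e,i)
round 1: derive conn(i,j) via R2 from red(i,i), link(i,j)
round 1: derive conn(j,c) via R2 from red(j,f), link(f,c)
round 1: derive conn(j,g) via R2 from red(j,h), link(h,g)
round 1: derive conn(j,j) via R2 from red(j,f), link(f,j)
round 2: derive conn(c,f) via R1 from conn(c,j), red(j,f)
round 2: derive conn(c,g) via R1 from conn(c,e), red(e,g)
round 2: derive conn(c,h) via R1 from conn(c,d), red(d,h)
round 2: derive conn(d,d) via R1 from conn(d,c), red(c,d)
round 2: derive conn(d,e) via R1 from conn(d,h), red(h,e)
round 2: derive conn(d,j) via R1 from conn(d,c), red(c,j)
round 2: derive conn(e,c) via R1 from conn(e,f), red(f,c)
round 2: derive conn(f,f) via R1 from conn(f,j), red(j,f)
round 2: derive conn(f,h) via R1 from conn(f,d), red(d,h)
round 2: derive conn(g,e) via R1 from conn(g,h), red(h,e)
round 2: derive conn(g,f) via R1 from conn(g,j), red(j,f)
round 2: derive conn(h,c) via R1 from conn(h,f), red(f,c)
round 2: derive conn(h,d) via R1 from conn(h,f), red(f,d)
round 2: derive conn(i,f) via R1 from conn(i,j), red(j,f)
round 2: derive conn(i,h) via R1 from conn(i,j), red(j,h)
round 2: derive conn(j,d) via R1 from conn(j,c), red(c,d)
round 2: derive conn(j,e) via R1 from conn(j,h), red(h,e)
round 3: derive conn(d,f) via R1 from conn(d,j), red(j,f)
round 3: derive conn(e,j) via R1 from conn(e,c), red(c,j)
round 3: derive conn(f,e) via R1 from conn(f,h), red(h,e)
round 3: derive conn(g,c) via R1 from conn(g,f), red(f,c)
round 3: derive conn(h,h) via R1 from conn(h,d), red(d,h)
round 3: derive conn(h,j) via R1 from conn(h,c), red(c,j)
round 3: derive conn(i,c) via R1 from conn(i,f), red(f,c)
round 3: derive conn(i,d) via R1 from conn(i,f), red(f,d)
round 3: derive conn(i,e) via R1 from conn(i,h), red(h,e)
round 4: derive conn(f,g) via R1 from conn(f,e), red(e,g)
round 4: derive conn(i,g) via R1 from conn(i,e), red(e,g)

yes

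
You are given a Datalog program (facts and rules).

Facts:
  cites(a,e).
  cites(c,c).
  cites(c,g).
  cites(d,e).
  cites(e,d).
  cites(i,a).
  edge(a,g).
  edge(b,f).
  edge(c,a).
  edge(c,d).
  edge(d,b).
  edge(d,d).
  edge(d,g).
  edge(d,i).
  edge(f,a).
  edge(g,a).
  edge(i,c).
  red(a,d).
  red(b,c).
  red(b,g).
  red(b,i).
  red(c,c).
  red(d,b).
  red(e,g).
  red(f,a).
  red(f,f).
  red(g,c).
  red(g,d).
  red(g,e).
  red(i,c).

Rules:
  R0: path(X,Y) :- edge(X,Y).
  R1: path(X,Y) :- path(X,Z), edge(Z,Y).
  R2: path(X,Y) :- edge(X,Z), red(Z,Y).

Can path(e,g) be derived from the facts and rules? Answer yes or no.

no

round 1: derive path(a,g) via R0 from edge(a,g)
round 1: derive path(b,f) via R0 from edge(b,f)
round 1: derive path(c,a) via R0 from edge(c,a)
round 1: derive path(c,d) via R0 from edge(c,d)
round 1: derive path(d,b) via R0 from edge(d,b)
round 1: derive path(d,d) via R0 from edge(d,d)
round 1: derive path(d,g) via R0 from edge(d,g)
round 1: derive path(d,i) via R0 from edge(d,i)
round 1: derive path(f,a) via R0 from edge(f,a)
round 1: derive path(g,a) via R0 from edge(g,a)
round 1: derive path(i,c) via R0 from edge(i,c)
round 1: derive path(a,c) via R2 from edge(a,g), red(g,c)
round 1: derive path(a,d) via R2 from edge(a,g), red(g,d)
round 1: derive path(a,e) via R2 from edge(a,g), red(g,e)
round 1: derive path(b,a) via R2 from edge(b,f), red(f,a)
round 1: derive path(c,b) via R2 from edge(c,d), red(d,b)
round 1: derive path(d,c) via R2 from edge(d,b), red(b,c)
round 1: derive path(d,e) via R2 from edge(d,g), red(g,e)
round 1: derive path(f,d) via R2 from edge(f,a), red(a,d)
round 1: derive path(g,d) via R2 from edge(g,a), red(a,d)
round 2: derive path(a,a) via R1 from path(a,c), edge(c,a)
round 2: derive path(a,b) via R1 from path(a,d), edge(d,b)
round 2: derive path(a,i) via R1 from path(a,d), edge(d,i)
round 2: derive path(b,g) via R1 from path(b,a), edge(a,g)
round 2: derive path(c,f) via R1 from path(c,b), edge(b,f)
round 2: derive path(c,g) via R1 from path(c,a), edge(a,g)
round 2: derive path(c,i) via R1 from path(c,d), edge(d,i)
round 2: derive path(d,a) via R1 from path(d,c), edge(c,a)
round 2: derive path(d,f) via R1 from path(d,b), edge(b,f)
round 2: derive path(f,b) via R1 from path(f,d), edge(d,b)
round 2: derive path(f,g) via R1 from path(f,a), edge(a,g)
round 2: derive path(f,i) via R1 from path(f,d), edge(d,i)
round 2: derive path(g,b) via R1 from path(g,d), edge(d,b)
round 2: derive path(g,g) via R1 from path(g,a), edge(a,g)
round 2: derive path(g,i) via R1 from path(g,d), edge(d,i)
round 2: derive path(i,a) via R1 from path(i,c), edge(c,a)
round 2: derive path(i,d) via R1 from path(i,c), edge(c,d)
round 3: derive path(a,f) via R1 from path(a,b), edge(b,f)
round 3: derive path(c,c) via R1 from path(c,i), edge(i,c)
round 3: derive path(f,c) via R1 from path(f,i), edge(i,c)
round 3: derive path(f,f) via R1 from path(f,b), edge(b,f)
round 3: derive path(g,c) via R1 from path(g,i), edge(i,c)
round 3: derive path(g,f) via R1 from path(g,b), edge(b,f)
round 3: derive path(i,b) via R1 from path(i,d), edge(d,b)
round 3: derive path(i,g) via R1 from path(i,a), edge(a,g)
round 3: derive path(i,i) via R1 from path(i,d), edge(d,i)
round 4: derive path(i,f) via R1 from path(i,b), edge(b,f)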